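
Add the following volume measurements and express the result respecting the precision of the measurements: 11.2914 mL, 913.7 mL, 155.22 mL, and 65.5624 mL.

1145.8 mL

11.2914 mL + 913.7 mL + 155.22 mL + 65.5624 mL = 1145.7738 mL.
Addition/subtraction keeps the fewest decimal places: 11.2914 → 4 decimal places, 913.7 → 1 decimal place, 155.22 → 2 decimal places, 65.5624 → 4 decimal places; limit is 1.
Rounded to 1 decimal place: 1145.8 mL.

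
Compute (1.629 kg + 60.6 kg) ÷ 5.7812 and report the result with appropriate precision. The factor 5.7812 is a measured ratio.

1.629 kg + 60.6 kg = 62.229 kg; the sum is limited to 1 decimal place (3 s.f.).
Carrying full precision, 62.229 ÷ 5.7812 = 10.7640282294… kg; 5.7812 has 5 s.f., so the result keeps min(3, 5) = 3 s.f.
Rounded to 3 significant figures: 10.8 kg.

10.8 kg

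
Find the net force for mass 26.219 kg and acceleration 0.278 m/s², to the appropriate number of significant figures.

7.29 N

net force = 26.219 kg × 0.278 m/s² = 7.288882 N.
26.219 has 5 significant figures; 0.278 has 3.
Division/multiplication keeps the fewest: 3 significant figures.
Rounded: 7.29 N.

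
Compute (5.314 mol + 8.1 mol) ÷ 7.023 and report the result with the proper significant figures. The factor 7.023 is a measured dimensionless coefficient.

1.91 mol

5.314 mol + 8.1 mol = 13.414 mol; the sum is limited to 1 decimal place (3 s.f.).
Carrying full precision, 13.414 ÷ 7.023 = 1.91000996725… mol; 7.023 has 4 s.f., so the result keeps min(3, 4) = 3 s.f.
Rounded to 3 significant figures: 1.91 mol.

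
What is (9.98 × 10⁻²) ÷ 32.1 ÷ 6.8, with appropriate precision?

(9.98 × 10⁻²) ÷ 32.1 ÷ 6.8 = 0.000457210921752…
Multiplication/division keeps the fewest significant figures: 9.98 × 10⁻² → 3 s.f., 32.1 → 3 s.f., 6.8 → 2 s.f.; limit is 2.
Rounded to 2 significant figures: 4.6 × 10⁻⁴.

4.6 × 10⁻⁴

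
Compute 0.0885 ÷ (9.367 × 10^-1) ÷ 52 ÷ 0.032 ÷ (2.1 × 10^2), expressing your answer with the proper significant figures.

2.7 × 10^-4

0.0885 ÷ (9.367 × 10^-1) ÷ 52 ÷ 0.032 ÷ (2.1 × 10^2) = 0.00027037724206…
Multiplication/division keeps the fewest significant figures: 0.0885 → 3 s.f., 9.367 × 10^-1 → 4 s.f., 52 → 2 s.f., 0.032 → 2 s.f., 2.1 × 10^2 → 2 s.f.; limit is 2.
Rounded to 2 significant figures: 2.7 × 10^-4.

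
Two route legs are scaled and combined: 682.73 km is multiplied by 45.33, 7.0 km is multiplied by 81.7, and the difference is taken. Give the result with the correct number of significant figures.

3.038 × 10^4 km

682.73 × 45.33 = 30948.1509 → 3.095 × 10^4 km (4 s.f., last digit at the 10^1 place).
7.0 × 81.7 = 571.9 → 5.7 × 10^2 km (2 s.f., last digit at the 10^1 place).
Difference: 30376.2509 km; keep the coarser place, 10^1.
Result: 3.038 × 10^4 km.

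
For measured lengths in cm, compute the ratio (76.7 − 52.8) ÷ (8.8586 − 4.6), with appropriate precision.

5.6

76.7 − 52.8 = 23.9, limited to 1 d.p. → 3 s.f.; 8.8586 − 4.6 = 4.2586, limited to 1 d.p. → 2 s.f.
Carrying full precision, 23.9 ÷ 4.2586 = 5.61217301461…; keep min(3, 2) = 2 s.f.
Rounded to 2 significant figures: 5.6.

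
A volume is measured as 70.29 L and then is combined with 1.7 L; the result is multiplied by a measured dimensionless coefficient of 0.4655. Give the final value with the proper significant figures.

33.5 L

70.29 L + 1.7 L = 71.99 L; the sum is limited to 1 decimal place (3 s.f.).
Carrying full precision, 71.99 × 0.4655 = 33.511345 L; 0.4655 has 4 s.f., so the result keeps min(3, 4) = 3 s.f.
Rounded to 3 significant figures: 33.5 L.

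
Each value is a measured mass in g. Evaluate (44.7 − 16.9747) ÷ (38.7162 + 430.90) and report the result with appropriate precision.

44.7 − 16.9747 = 27.7253, limited to 1 d.p. → 3 s.f.; 38.7162 + 430.90 = 469.6162, limited to 2 d.p. → 5 s.f.
Carrying full precision, 27.7253 ÷ 469.6162 = 0.0590382103513…; keep min(3, 5) = 3 s.f.
Rounded to 3 significant figures: 0.0590.

0.0590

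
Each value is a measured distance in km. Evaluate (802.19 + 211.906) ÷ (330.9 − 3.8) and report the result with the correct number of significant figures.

3.100

802.19 + 211.906 = 1014.096, limited to 2 d.p. → 6 s.f.; 330.9 − 3.8 = 327.1, limited to 1 d.p. → 4 s.f.
Carrying full precision, 1014.096 ÷ 327.1 = 3.10026291654…; keep min(6, 4) = 4 s.f.
Rounded to 4 significant figures: 3.100.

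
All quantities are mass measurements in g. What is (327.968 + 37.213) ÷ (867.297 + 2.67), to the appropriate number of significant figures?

327.968 + 37.213 = 365.181, limited to 3 d.p. → 6 s.f.; 867.297 + 2.67 = 869.967, limited to 2 d.p. → 5 s.f.
Carrying full precision, 365.181 ÷ 869.967 = 0.419764197952…; keep min(6, 5) = 5 s.f.
Rounded to 5 significant figures: 4.1976 × 10⁻¹.

4.1976 × 10⁻¹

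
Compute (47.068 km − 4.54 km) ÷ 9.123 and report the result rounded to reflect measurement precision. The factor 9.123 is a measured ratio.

4.662 km

47.068 km − 4.54 km = 42.528 km; the difference is limited to 2 decimal places (4 s.f.).
Carrying full precision, 42.528 ÷ 9.123 = 4.66162446564… km; 9.123 has 4 s.f., so the result keeps min(4, 4) = 4 s.f.
Rounded to 4 significant figures: 4.662 km.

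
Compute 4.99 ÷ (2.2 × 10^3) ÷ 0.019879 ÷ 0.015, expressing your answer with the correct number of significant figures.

4.99 ÷ (2.2 × 10^3) ÷ 0.019879 ÷ 0.015 = 7.60662614881…
Multiplication/division keeps the fewest significant figures: 4.99 → 3 s.f., 2.2 × 10^3 → 2 s.f., 0.019879 → 5 s.f., 0.015 → 2 s.f.; limit is 2.
Rounded to 2 significant figures: 7.6.

7.6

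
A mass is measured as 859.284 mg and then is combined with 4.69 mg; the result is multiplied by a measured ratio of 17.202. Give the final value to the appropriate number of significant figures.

859.284 mg + 4.69 mg = 863.974 mg; the sum is limited to 2 decimal places (5 s.f.).
Carrying full precision, 863.974 × 17.202 = 14862.080748 mg; 17.202 has 5 s.f., so the result keeps min(5, 5) = 5 s.f.
Rounded to 5 significant figures: 14862 mg.

14862 mg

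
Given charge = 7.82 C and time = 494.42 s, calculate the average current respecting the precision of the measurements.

average current = 7.82 C ÷ 494.42 s = 0.015816512277… A.
7.82 has 3 significant figures; 494.42 has 5.
Division/multiplication keeps the fewest: 3 significant figures.
Rounded: 0.0158 A.

0.0158 A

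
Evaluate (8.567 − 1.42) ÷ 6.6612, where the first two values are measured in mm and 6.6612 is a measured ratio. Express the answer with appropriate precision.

8.567 mm − 1.42 mm = 7.147 mm; the difference is limited to 2 decimal places (3 s.f.).
Carrying full precision, 7.147 ÷ 6.6612 = 1.07292980244… mm; 6.6612 has 5 s.f., so the result keeps min(3, 5) = 3 s.f.
Rounded to 3 significant figures: 1.07 mm.

1.07 mm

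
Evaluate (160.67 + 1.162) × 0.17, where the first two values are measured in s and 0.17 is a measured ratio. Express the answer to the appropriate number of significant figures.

28 s

160.67 s + 1.162 s = 161.832 s; the sum is limited to 2 decimal places (5 s.f.).
Carrying full precision, 161.832 × 0.17 = 27.51144 s; 0.17 has 2 s.f., so the result keeps min(5, 2) = 2 s.f.
Rounded to 2 significant figures: 28 s.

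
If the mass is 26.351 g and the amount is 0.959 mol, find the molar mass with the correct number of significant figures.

molar mass = 26.351 g ÷ 0.959 mol = 27.4775808133… g/mol.
26.351 has 5 significant figures; 0.959 has 3.
Division/multiplication keeps the fewest: 3 significant figures.
Rounded: 27.5 g/mol.

27.5 g/mol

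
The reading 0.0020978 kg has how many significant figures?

0.0020978: leading zeros are not significant; zeros between nonzero digits are significant.

5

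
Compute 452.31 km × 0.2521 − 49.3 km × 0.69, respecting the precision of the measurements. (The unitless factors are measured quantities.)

452.31 × 0.2521 = 114.027351 → 114.0 km (4 s.f., last digit at the 10^-1 place).
49.3 × 0.69 = 34.017 → 34 km (2 s.f., last digit at the 10^0 place).
Difference: 80.010351 km; keep the coarser place, 10^0.
Result: 8.0 × 10^1 km.

8.0 × 10^1 km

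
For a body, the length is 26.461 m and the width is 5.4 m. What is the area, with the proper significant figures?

1.4 × 10² m²

area = 26.461 m × 5.4 m = 142.8894 m².
26.461 has 5 significant figures; 5.4 has 2.
Division/multiplication keeps the fewest: 2 significant figures.
Rounded: 1.4 × 10² m².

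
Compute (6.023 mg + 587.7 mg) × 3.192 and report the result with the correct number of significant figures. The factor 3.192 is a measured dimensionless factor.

1895 mg

6.023 mg + 587.7 mg = 593.723 mg; the sum is limited to 1 decimal place (4 s.f.).
Carrying full precision, 593.723 × 3.192 = 1895.163816 mg; 3.192 has 4 s.f., so the result keeps min(4, 4) = 4 s.f.
Rounded to 4 significant figures: 1895 mg.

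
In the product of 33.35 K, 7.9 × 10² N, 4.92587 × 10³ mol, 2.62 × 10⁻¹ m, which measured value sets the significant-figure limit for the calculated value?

7.9 × 10² N

33.35 K → 4 s.f.; 7.9 × 10² N → 2 s.f.; 4.92587 × 10³ mol → 6 s.f.; 2.62 × 10⁻¹ m → 3 s.f.
The fewest is 2 significant figures, from 7.9 × 10² N.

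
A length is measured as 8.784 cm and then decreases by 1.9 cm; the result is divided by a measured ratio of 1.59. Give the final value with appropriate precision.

8.784 cm − 1.9 cm = 6.884 cm; the difference is limited to 1 decimal place (2 s.f.).
Carrying full precision, 6.884 ÷ 1.59 = 4.32955974843… cm; 1.59 has 3 s.f., so the result keeps min(2, 3) = 2 s.f.
Rounded to 2 significant figures: 4.3 cm.

4.3 cm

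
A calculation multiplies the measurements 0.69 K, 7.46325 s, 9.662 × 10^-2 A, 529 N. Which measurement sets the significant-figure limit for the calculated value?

0.69 K

0.69 K → 2 s.f.; 7.46325 s → 6 s.f.; 9.662 × 10^-2 A → 4 s.f.; 529 N → 3 s.f.
The fewest is 2 significant figures, from 0.69 K.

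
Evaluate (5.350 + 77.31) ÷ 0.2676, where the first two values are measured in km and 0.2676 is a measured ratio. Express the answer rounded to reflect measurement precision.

5.350 km + 77.31 km = 82.660 km; the sum is limited to 2 decimal places (4 s.f.).
Carrying full precision, 82.660 ÷ 0.2676 = 308.89387145… km; 0.2676 has 4 s.f., so the result keeps min(4, 4) = 4 s.f.
Rounded to 4 significant figures: 308.9 km.

308.9 km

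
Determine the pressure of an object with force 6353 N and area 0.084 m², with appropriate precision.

7.6 × 10⁴ Pa

pressure = 6353 N ÷ 0.084 m² = 75630.952381… Pa.
6353 has 4 significant figures; 0.084 has 2.
Division/multiplication keeps the fewest: 2 significant figures.
Rounded: 7.6 × 10⁴ Pa.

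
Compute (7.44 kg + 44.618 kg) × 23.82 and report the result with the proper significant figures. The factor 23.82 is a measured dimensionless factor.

7.44 kg + 44.618 kg = 52.058 kg; the sum is limited to 2 decimal places (4 s.f.).
Carrying full precision, 52.058 × 23.82 = 1240.02156 kg; 23.82 has 4 s.f., so the result keeps min(4, 4) = 4 s.f.
Rounded to 4 significant figures: 1240. kg.

1240. kg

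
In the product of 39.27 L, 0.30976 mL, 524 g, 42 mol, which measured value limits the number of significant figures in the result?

42 mol

39.27 L → 4 s.f.; 0.30976 mL → 5 s.f.; 524 g → 3 s.f.; 42 mol → 2 s.f.
The fewest is 2 significant figures, from 42 mol.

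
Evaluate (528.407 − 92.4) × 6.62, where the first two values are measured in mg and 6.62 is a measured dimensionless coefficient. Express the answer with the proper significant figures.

528.407 mg − 92.4 mg = 436.007 mg; the difference is limited to 1 decimal place (4 s.f.).
Carrying full precision, 436.007 × 6.62 = 2886.36634 mg; 6.62 has 3 s.f., so the result keeps min(4, 3) = 3 s.f.
Rounded to 3 significant figures: 2.89 × 10³ mg.

2.89 × 10³ mg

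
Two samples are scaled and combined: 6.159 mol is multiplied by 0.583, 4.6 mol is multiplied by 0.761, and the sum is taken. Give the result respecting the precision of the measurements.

7.1 mol

6.159 × 0.583 = 3.590697 → 3.59 mol (3 s.f., last digit at the 10^-2 place).
4.6 × 0.761 = 3.5006 → 3.5 mol (2 s.f., last digit at the 10^-1 place).
Sum: 7.091297 mol; keep the coarser place, 10^-1.
Result: 7.1 mol.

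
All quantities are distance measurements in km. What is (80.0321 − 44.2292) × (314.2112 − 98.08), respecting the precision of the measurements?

80.0321 − 44.2292 = 35.8029, limited to 4 d.p. → 6 s.f.; 314.2112 − 98.08 = 216.1312, limited to 2 d.p. → 5 s.f.
Carrying full precision, 35.8029 × 216.1312 = 7738.12374048; keep min(6, 5) = 5 s.f.
Rounded to 5 significant figures: 7738.1 km².

7738.1 km²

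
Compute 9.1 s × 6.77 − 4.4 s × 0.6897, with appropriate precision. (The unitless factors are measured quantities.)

9.1 × 6.77 = 61.607 → 62 s (2 s.f., last digit at the 10^0 place).
4.4 × 0.6897 = 3.03468 → 3.0 s (2 s.f., last digit at the 10^-1 place).
Difference: 58.57232 s; keep the coarser place, 10^0.
Result: 59 s.

59 s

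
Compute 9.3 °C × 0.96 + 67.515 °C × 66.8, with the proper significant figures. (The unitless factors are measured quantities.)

9.3 × 0.96 = 8.928 → 8.9 °C (2 s.f., last digit at the 10^-1 place).
67.515 × 66.8 = 4510.002 → 4.51 × 10³ °C (3 s.f., last digit at the 10^1 place).
Sum: 4518.93 °C; keep the coarser place, 10^1.
Result: 4.52 × 10³ °C.

4.52 × 10³ °C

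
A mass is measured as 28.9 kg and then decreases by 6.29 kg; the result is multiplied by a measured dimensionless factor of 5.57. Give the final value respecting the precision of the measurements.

28.9 kg − 6.29 kg = 22.61 kg; the difference is limited to 1 decimal place (3 s.f.).
Carrying full precision, 22.61 × 5.57 = 125.9377 kg; 5.57 has 3 s.f., so the result keeps min(3, 3) = 3 s.f.
Rounded to 3 significant figures: 126 kg.

126 kg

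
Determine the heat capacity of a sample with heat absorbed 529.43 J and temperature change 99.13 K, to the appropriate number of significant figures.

heat capacity = 529.43 J ÷ 99.13 K = 5.34076465248… J/K.
529.43 has 5 significant figures; 99.13 has 4.
Division/multiplication keeps the fewest: 4 significant figures.
Rounded: 5.341 J/K.

5.341 J/K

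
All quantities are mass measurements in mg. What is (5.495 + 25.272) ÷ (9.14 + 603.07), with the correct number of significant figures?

5.495 + 25.272 = 30.767, limited to 3 d.p. → 5 s.f.; 9.14 + 603.07 = 612.21, limited to 2 d.p. → 5 s.f.
Carrying full precision, 30.767 ÷ 612.21 = 0.0502556312376…; keep min(5, 5) = 5 s.f.
Rounded to 5 significant figures: 0.050256.

0.050256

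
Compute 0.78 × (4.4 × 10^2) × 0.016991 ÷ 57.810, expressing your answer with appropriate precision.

0.10

0.78 × (4.4 × 10^2) × 0.016991 ÷ 57.810 = 0.100870285418…
Multiplication/division keeps the fewest significant figures: 0.78 → 2 s.f., 4.4 × 10^2 → 2 s.f., 0.016991 → 5 s.f., 57.810 → 5 s.f.; limit is 2.
Rounded to 2 significant figures: 0.10.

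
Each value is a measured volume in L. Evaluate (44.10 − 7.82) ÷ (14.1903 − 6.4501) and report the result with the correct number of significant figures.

44.10 − 7.82 = 36.28, limited to 2 d.p. → 4 s.f.; 14.1903 − 6.4501 = 7.7402, limited to 4 d.p. → 5 s.f.
Carrying full precision, 36.28 ÷ 7.7402 = 4.68721738456…; keep min(4, 5) = 4 s.f.
Rounded to 4 significant figures: 4.687.

4.687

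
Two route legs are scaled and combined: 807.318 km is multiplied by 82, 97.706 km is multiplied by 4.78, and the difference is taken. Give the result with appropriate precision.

807.318 × 82 = 66200.076 → 6.6 × 10^4 km (2 s.f., last digit at the 10^3 place).
97.706 × 4.78 = 467.03468 → 4.67 × 10^2 km (3 s.f., last digit at the 10^0 place).
Difference: 65733.04132 km; keep the coarser place, 10^3.
Result: 6.6 × 10^4 km.

6.6 × 10^4 km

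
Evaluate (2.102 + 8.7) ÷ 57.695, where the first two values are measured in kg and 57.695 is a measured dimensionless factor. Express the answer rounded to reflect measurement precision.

0.187 kg

2.102 kg + 8.7 kg = 10.802 kg; the sum is limited to 1 decimal place (3 s.f.).
Carrying full precision, 10.802 ÷ 57.695 = 0.187225929457… kg; 57.695 has 5 s.f., so the result keeps min(3, 5) = 3 s.f.
Rounded to 3 significant figures: 0.187 kg.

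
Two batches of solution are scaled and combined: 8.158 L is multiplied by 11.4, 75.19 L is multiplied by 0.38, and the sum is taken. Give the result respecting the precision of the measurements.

8.158 × 11.4 = 93.0012 → 93.0 L (3 s.f., last digit at the 10^-1 place).
75.19 × 0.38 = 28.5722 → 29 L (2 s.f., last digit at the 10^0 place).
Sum: 121.5734 L; keep the coarser place, 10^0.
Result: 122 L.

122 L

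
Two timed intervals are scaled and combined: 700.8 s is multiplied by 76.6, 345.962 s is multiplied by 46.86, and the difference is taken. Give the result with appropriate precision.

3.75 × 10⁴ s

700.8 × 76.6 = 53681.28 → 5.37 × 10⁴ s (3 s.f., last digit at the 10^2 place).
345.962 × 46.86 = 16211.77932 → 1.621 × 10⁴ s (4 s.f., last digit at the 10^1 place).
Difference: 37469.50068 s; keep the coarser place, 10^2.
Result: 3.75 × 10⁴ s.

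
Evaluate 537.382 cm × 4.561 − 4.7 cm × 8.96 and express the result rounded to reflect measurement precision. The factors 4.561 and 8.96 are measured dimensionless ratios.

2.409 × 10³ cm

537.382 × 4.561 = 2450.999302 → 2451 cm (4 s.f., last digit at the 10^0 place).
4.7 × 8.96 = 42.112 → 42 cm (2 s.f., last digit at the 10^0 place).
Difference: 2408.887302 cm; keep the coarser place, 10^0.
Result: 2.409 × 10³ cm.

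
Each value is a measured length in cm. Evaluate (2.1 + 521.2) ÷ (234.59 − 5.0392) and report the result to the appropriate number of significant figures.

2.280

2.1 + 521.2 = 523.3, limited to 1 d.p. → 4 s.f.; 234.59 − 5.0392 = 229.5508, limited to 2 d.p. → 5 s.f.
Carrying full precision, 523.3 ÷ 229.5508 = 2.27966968532…; keep min(4, 5) = 4 s.f.
Rounded to 4 significant figures: 2.280.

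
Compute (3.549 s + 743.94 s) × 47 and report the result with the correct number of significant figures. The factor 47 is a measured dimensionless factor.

3.5 × 10^4 s

3.549 s + 743.94 s = 747.489 s; the sum is limited to 2 decimal places (5 s.f.).
Carrying full precision, 747.489 × 47 = 35131.983 s; 47 has 2 s.f., so the result keeps min(5, 2) = 2 s.f.
Rounded to 2 significant figures: 3.5 × 10^4 s.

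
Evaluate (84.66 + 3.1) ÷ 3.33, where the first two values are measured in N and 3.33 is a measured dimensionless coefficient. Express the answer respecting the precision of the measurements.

84.66 N + 3.1 N = 87.76 N; the sum is limited to 1 decimal place (3 s.f.).
Carrying full precision, 87.76 ÷ 3.33 = 26.3543543544… N; 3.33 has 3 s.f., so the result keeps min(3, 3) = 3 s.f.
Rounded to 3 significant figures: 26.4 N.

26.4 N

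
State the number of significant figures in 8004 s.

8004: zeros between nonzero digits are significant.

4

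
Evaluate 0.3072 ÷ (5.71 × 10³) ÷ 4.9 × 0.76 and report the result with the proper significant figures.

8.3 × 10⁻⁶

0.3072 ÷ (5.71 × 10³) ÷ 4.9 × 0.76 = 0.00000834454412238…
Multiplication/division keeps the fewest significant figures: 0.3072 → 4 s.f., 5.71 × 10³ → 3 s.f., 4.9 → 2 s.f., 0.76 → 2 s.f.; limit is 2.
Rounded to 2 significant figures: 8.3 × 10⁻⁶.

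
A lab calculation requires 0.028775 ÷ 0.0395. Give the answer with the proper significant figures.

0.028775 ÷ 0.0395 = 0.728481012658…
Multiplication/division keeps the fewest significant figures: 0.028775 → 5 s.f., 0.0395 → 3 s.f.; limit is 3.
Rounded to 3 significant figures: 7.28 × 10^-1.

7.28 × 10^-1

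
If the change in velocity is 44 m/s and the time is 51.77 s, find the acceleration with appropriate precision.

8.5 × 10⁻¹ m/s²

acceleration = 44 m/s ÷ 51.77 s = 0.849913077072… m/s².
44 has 2 significant figures; 51.77 has 4.
Division/multiplication keeps the fewest: 2 significant figures.
Rounded: 8.5 × 10⁻¹ m/s².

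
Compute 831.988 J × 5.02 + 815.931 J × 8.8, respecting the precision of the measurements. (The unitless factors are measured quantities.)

1.14 × 10^4 J

831.988 × 5.02 = 4176.57976 → 4.18 × 10^3 J (3 s.f., last digit at the 10^1 place).
815.931 × 8.8 = 7180.1928 → 7.2 × 10^3 J (2 s.f., last digit at the 10^2 place).
Sum: 11356.77256 J; keep the coarser place, 10^2.
Result: 1.14 × 10^4 J.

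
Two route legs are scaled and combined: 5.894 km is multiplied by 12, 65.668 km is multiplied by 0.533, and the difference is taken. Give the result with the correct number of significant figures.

36 km

5.894 × 12 = 70.728 → 71 km (2 s.f., last digit at the 10^0 place).
65.668 × 0.533 = 35.001044 → 35.0 km (3 s.f., last digit at the 10^-1 place).
Difference: 35.726956 km; keep the coarser place, 10^0.
Result: 36 km.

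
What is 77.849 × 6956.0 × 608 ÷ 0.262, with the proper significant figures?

1.26 × 10⁹

77.849 × 6956.0 × 608 ÷ 0.262 = 1.25665163188 × 10^9…
Multiplication/division keeps the fewest significant figures: 77.849 → 5 s.f., 6956.0 → 5 s.f., 608 → 3 s.f., 0.262 → 3 s.f.; limit is 3.
Rounded to 3 significant figures: 1.26 × 10⁹.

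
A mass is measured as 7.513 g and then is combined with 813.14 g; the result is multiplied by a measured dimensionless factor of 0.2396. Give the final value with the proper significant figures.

7.513 g + 813.14 g = 820.653 g; the sum is limited to 2 decimal places (5 s.f.).
Carrying full precision, 820.653 × 0.2396 = 196.6284588 g; 0.2396 has 4 s.f., so the result keeps min(5, 4) = 4 s.f.
Rounded to 4 significant figures: 196.6 g.

196.6 g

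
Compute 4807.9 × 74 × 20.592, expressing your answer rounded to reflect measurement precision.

4807.9 × 74 × 20.592 = 7326316.4832
Multiplication/division keeps the fewest significant figures: 4807.9 → 5 s.f., 74 → 2 s.f., 20.592 → 5 s.f.; limit is 2.
Rounded to 2 significant figures: 7.3 × 10^6.

7.3 × 10^6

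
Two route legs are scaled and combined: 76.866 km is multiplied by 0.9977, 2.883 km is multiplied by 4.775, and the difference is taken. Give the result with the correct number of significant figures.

76.866 × 0.9977 = 76.6892082 → 76.69 km (4 s.f., last digit at the 10^-2 place).
2.883 × 4.775 = 13.766325 → 13.77 km (4 s.f., last digit at the 10^-2 place).
Difference: 62.9228832 km; keep the coarser place, 10^-2.
Result: 62.92 km.

62.92 km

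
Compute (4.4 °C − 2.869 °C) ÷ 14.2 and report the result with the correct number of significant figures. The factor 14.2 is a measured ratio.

0.11 °C

4.4 °C − 2.869 °C = 1.531 °C; the difference is limited to 1 decimal place (2 s.f.).
Carrying full precision, 1.531 ÷ 14.2 = 0.107816901408… °C; 14.2 has 3 s.f., so the result keeps min(2, 3) = 2 s.f.
Rounded to 2 significant figures: 0.11 °C.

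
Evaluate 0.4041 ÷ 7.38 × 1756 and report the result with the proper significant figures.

0.4041 ÷ 7.38 × 1756 = 96.1517073171…
Multiplication/division keeps the fewest significant figures: 0.4041 → 4 s.f., 7.38 → 3 s.f., 1756 → 4 s.f.; limit is 3.
Rounded to 3 significant figures: 96.2.

96.2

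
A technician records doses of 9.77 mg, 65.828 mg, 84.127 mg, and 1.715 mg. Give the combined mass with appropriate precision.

161.44 mg

9.77 mg + 65.828 mg + 84.127 mg + 1.715 mg = 161.440 mg.
Addition/subtraction keeps the fewest decimal places: 9.77 → 2 decimal places, 65.828 → 3 decimal places, 84.127 → 3 decimal places, 1.715 → 3 decimal places; limit is 2.
Rounded to 2 decimal places: 161.44 mg.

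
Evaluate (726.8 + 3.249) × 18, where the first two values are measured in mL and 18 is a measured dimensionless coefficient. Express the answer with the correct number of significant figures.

726.8 mL + 3.249 mL = 730.049 mL; the sum is limited to 1 decimal place (4 s.f.).
Carrying full precision, 730.049 × 18 = 13140.882 mL; 18 has 2 s.f., so the result keeps min(4, 2) = 2 s.f.
Rounded to 2 significant figures: 1.3 × 10⁴ mL.

1.3 × 10⁴ mL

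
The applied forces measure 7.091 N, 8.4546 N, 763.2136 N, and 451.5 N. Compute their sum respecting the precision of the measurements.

7.091 N + 8.4546 N + 763.2136 N + 451.5 N = 1230.2592 N.
Addition/subtraction keeps the fewest decimal places: 7.091 → 3 decimal places, 8.4546 → 4 decimal places, 763.2136 → 4 decimal places, 451.5 → 1 decimal place; limit is 1.
Rounded to 1 decimal place: 1.2303 × 10^3 N.

1.2303 × 10^3 N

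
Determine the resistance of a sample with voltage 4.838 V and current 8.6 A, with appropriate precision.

resistance = 4.838 V ÷ 8.6 A = 0.562558139535… Ω.
4.838 has 4 significant figures; 8.6 has 2.
Division/multiplication keeps the fewest: 2 significant figures.
Rounded: 0.56 Ω.

0.56 Ω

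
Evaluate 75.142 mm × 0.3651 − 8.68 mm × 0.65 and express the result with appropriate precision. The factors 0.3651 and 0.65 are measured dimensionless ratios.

75.142 × 0.3651 = 27.4343442 → 27.43 mm (4 s.f., last digit at the 10^-2 place).
8.68 × 0.65 = 5.642 → 5.6 mm (2 s.f., last digit at the 10^-1 place).
Difference: 21.7923442 mm; keep the coarser place, 10^-1.
Result: 21.8 mm.

21.8 mm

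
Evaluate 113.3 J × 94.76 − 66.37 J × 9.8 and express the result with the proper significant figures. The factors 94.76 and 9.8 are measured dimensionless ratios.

1.009 × 10⁴ J

113.3 × 94.76 = 10736.308 → 1.074 × 10⁴ J (4 s.f., last digit at the 10^1 place).
66.37 × 9.8 = 650.426 → 6.5 × 10² J (2 s.f., last digit at the 10^1 place).
Difference: 10085.882 J; keep the coarser place, 10^1.
Result: 1.009 × 10⁴ J.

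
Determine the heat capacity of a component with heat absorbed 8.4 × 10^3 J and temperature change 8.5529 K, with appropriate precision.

9.8 × 10^2 J/K

heat capacity = 8.4 × 10^3 J ÷ 8.5529 K = 982.123022601… J/K.
8.4 × 10^3 has 2 significant figures; 8.5529 has 5.
Division/multiplication keeps the fewest: 2 significant figures.
Rounded: 9.8 × 10^2 J/K.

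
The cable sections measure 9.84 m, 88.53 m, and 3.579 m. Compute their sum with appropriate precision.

101.95 m

9.84 m + 88.53 m + 3.579 m = 101.949 m.
Addition/subtraction keeps the fewest decimal places: 9.84 → 2 decimal places, 88.53 → 2 decimal places, 3.579 → 3 decimal places; limit is 2.
Rounded to 2 decimal places: 101.95 m.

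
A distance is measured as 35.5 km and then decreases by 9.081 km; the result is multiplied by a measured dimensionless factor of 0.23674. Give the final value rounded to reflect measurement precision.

35.5 km − 9.081 km = 26.419 km; the difference is limited to 1 decimal place (3 s.f.).
Carrying full precision, 26.419 × 0.23674 = 6.25443406 km; 0.23674 has 5 s.f., so the result keeps min(3, 5) = 3 s.f.
Rounded to 3 significant figures: 6.25 km.

6.25 km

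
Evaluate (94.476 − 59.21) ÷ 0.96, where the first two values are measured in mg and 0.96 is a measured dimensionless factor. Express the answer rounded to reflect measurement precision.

94.476 mg − 59.21 mg = 35.266 mg; the difference is limited to 2 decimal places (4 s.f.).
Carrying full precision, 35.266 ÷ 0.96 = 36.7354166667… mg; 0.96 has 2 s.f., so the result keeps min(4, 2) = 2 s.f.
Rounded to 2 significant figures: 37 mg.

37 mg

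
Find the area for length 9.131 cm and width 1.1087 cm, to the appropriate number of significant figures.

area = 9.131 cm × 1.1087 cm = 10.1235397 cm².
9.131 has 4 significant figures; 1.1087 has 5.
Division/multiplication keeps the fewest: 4 significant figures.
Rounded: 10.12 cm².

10.12 cm²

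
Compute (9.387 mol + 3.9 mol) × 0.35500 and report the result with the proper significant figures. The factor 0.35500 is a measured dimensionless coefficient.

4.72 mol

9.387 mol + 3.9 mol = 13.287 mol; the sum is limited to 1 decimal place (3 s.f.).
Carrying full precision, 13.287 × 0.35500 = 4.716885 mol; 0.35500 has 5 s.f., so the result keeps min(3, 5) = 3 s.f.
Rounded to 3 significant figures: 4.72 mol.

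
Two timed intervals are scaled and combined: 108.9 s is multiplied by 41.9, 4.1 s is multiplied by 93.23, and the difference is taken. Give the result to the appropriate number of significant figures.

4.18 × 10³ s

108.9 × 41.9 = 4562.91 → 4.56 × 10³ s (3 s.f., last digit at the 10^1 place).
4.1 × 93.23 = 382.243 → 3.8 × 10² s (2 s.f., last digit at the 10^1 place).
Difference: 4180.667 s; keep the coarser place, 10^1.
Result: 4.18 × 10³ s.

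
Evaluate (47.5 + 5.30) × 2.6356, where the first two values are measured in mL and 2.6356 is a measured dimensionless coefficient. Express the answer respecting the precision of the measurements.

139 mL

47.5 mL + 5.30 mL = 52.80 mL; the sum is limited to 1 decimal place (3 s.f.).
Carrying full precision, 52.80 × 2.6356 = 139.15968 mL; 2.6356 has 5 s.f., so the result keeps min(3, 5) = 3 s.f.
Rounded to 3 significant figures: 139 mL.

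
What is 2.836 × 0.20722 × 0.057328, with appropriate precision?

2.836 × 0.20722 × 0.057328 = 0.0336902851418…
Multiplication/division keeps the fewest significant figures: 2.836 → 4 s.f., 0.20722 → 5 s.f., 0.057328 → 5 s.f.; limit is 4.
Rounded to 4 significant figures: 0.03369.

0.03369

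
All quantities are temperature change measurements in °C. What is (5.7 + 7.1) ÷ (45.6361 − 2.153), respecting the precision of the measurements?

5.7 + 7.1 = 12.8, limited to 1 d.p. → 3 s.f.; 45.6361 − 2.153 = 43.4831, limited to 3 d.p. → 5 s.f.
Carrying full precision, 12.8 ÷ 43.4831 = 0.294367236927…; keep min(3, 5) = 3 s.f.
Rounded to 3 significant figures: 0.294.

0.294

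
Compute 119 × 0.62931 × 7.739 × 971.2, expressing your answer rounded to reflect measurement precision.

5.63 × 10⁵

119 × 0.62931 × 7.739 × 971.2 = 562866.128146…
Multiplication/division keeps the fewest significant figures: 119 → 3 s.f., 0.62931 → 5 s.f., 7.739 → 4 s.f., 971.2 → 4 s.f.; limit is 3.
Rounded to 3 significant figures: 5.63 × 10⁵.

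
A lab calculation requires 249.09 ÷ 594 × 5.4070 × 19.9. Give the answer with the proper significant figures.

45.1

249.09 ÷ 594 × 5.4070 × 19.9 = 45.1210599949…
Multiplication/division keeps the fewest significant figures: 249.09 → 5 s.f., 594 → 3 s.f., 5.4070 → 5 s.f., 19.9 → 3 s.f.; limit is 3.
Rounded to 3 significant figures: 45.1.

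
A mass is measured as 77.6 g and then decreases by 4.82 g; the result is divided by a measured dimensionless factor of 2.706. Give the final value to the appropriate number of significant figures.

77.6 g − 4.82 g = 72.78 g; the difference is limited to 1 decimal place (3 s.f.).
Carrying full precision, 72.78 ÷ 2.706 = 26.8957871397… g; 2.706 has 4 s.f., so the result keeps min(3, 4) = 3 s.f.
Rounded to 3 significant figures: 26.9 g.

26.9 g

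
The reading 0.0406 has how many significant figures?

0.0406: leading zeros are not significant; zeros between nonzero digits are significant.

3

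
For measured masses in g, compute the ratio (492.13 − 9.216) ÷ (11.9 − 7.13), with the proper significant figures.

492.13 − 9.216 = 482.914, limited to 2 d.p. → 5 s.f.; 11.9 − 7.13 = 4.77, limited to 1 d.p. → 2 s.f.
Carrying full precision, 482.914 ÷ 4.77 = 101.239832285…; keep min(5, 2) = 2 s.f.
Rounded to 2 significant figures: 1.0 × 10^2.

1.0 × 10^2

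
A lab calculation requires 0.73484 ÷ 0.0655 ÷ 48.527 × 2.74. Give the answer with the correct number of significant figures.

0.633

0.73484 ÷ 0.0655 ÷ 48.527 × 2.74 = 0.633459141421…
Multiplication/division keeps the fewest significant figures: 0.73484 → 5 s.f., 0.0655 → 3 s.f., 48.527 → 5 s.f., 2.74 → 3 s.f.; limit is 3.
Rounded to 3 significant figures: 0.633.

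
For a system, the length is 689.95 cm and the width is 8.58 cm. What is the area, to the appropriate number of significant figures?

5.92 × 10³ cm²

area = 689.95 cm × 8.58 cm = 5919.771 cm².
689.95 has 5 significant figures; 8.58 has 3.
Division/multiplication keeps the fewest: 3 significant figures.
Rounded: 5.92 × 10³ cm².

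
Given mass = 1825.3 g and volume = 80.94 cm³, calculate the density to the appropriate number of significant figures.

density = 1825.3 g ÷ 80.94 cm³ = 22.5512725476… g/cm³.
1825.3 has 5 significant figures; 80.94 has 4.
Division/multiplication keeps the fewest: 4 significant figures.
Rounded: 22.55 g/cm³.

22.55 g/cm³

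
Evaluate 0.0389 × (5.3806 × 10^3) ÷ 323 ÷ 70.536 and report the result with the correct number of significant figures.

0.0389 × (5.3806 × 10^3) ÷ 323 ÷ 70.536 = 0.00918685704614…
Multiplication/division keeps the fewest significant figures: 0.0389 → 3 s.f., 5.3806 × 10^3 → 5 s.f., 323 → 3 s.f., 70.536 → 5 s.f.; limit is 3.
Rounded to 3 significant figures: 0.00919.

0.00919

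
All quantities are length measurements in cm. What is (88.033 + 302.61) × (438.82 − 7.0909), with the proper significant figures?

1.6865 × 10⁵ cm²

88.033 + 302.61 = 390.643, limited to 2 d.p. → 5 s.f.; 438.82 − 7.0909 = 431.7291, limited to 2 d.p. → 5 s.f.
Carrying full precision, 390.643 × 431.7291 = 168651.950811…; keep min(5, 5) = 5 s.f.
Rounded to 5 significant figures: 1.6865 × 10⁵ cm².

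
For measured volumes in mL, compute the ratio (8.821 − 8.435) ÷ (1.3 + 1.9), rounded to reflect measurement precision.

8.821 − 8.435 = 0.386, limited to 3 d.p. → 3 s.f.; 1.3 + 1.9 = 3.2, limited to 1 d.p. → 2 s.f.
Carrying full precision, 0.386 ÷ 3.2 = 0.120625; keep min(3, 2) = 2 s.f.
Rounded to 2 significant figures: 0.12.

0.12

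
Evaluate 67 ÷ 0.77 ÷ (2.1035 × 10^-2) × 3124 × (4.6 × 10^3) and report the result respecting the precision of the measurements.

5.9 × 10^10

67 ÷ 0.77 ÷ (2.1035 × 10^-2) × 3124 × (4.6 × 10^3) = 5.94443274814 × 10^10…
Multiplication/division keeps the fewest significant figures: 67 → 2 s.f., 0.77 → 2 s.f., 2.1035 × 10^-2 → 5 s.f., 3124 → 4 s.f., 4.6 × 10^3 → 2 s.f.; limit is 2.
Rounded to 2 significant figures: 5.9 × 10^10.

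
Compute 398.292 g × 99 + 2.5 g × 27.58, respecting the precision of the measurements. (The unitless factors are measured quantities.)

398.292 × 99 = 39430.908 → 3.9 × 10^4 g (2 s.f., last digit at the 10^3 place).
2.5 × 27.58 = 68.95 → 69 g (2 s.f., last digit at the 10^0 place).
Sum: 39499.858 g; keep the coarser place, 10^3.
Result: 3.9 × 10^4 g.

3.9 × 10^4 g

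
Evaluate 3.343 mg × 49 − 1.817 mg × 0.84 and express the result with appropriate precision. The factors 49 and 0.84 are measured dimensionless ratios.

3.343 × 49 = 163.807 → 1.6 × 10² mg (2 s.f., last digit at the 10^1 place).
1.817 × 0.84 = 1.52628 → 1.5 mg (2 s.f., last digit at the 10^-1 place).
Difference: 162.28072 mg; keep the coarser place, 10^1.
Result: 1.6 × 10² mg.

1.6 × 10² mg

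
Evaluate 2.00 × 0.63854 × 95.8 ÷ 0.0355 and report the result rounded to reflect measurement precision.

3.45 × 10³

2.00 × 0.63854 × 95.8 ÷ 0.0355 = 3446.31729577…
Multiplication/division keeps the fewest significant figures: 2.00 → 3 s.f., 0.63854 → 5 s.f., 95.8 → 3 s.f., 0.0355 → 3 s.f.; limit is 3.
Rounded to 3 significant figures: 3.45 × 10³.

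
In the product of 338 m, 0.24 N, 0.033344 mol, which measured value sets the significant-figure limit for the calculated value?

338 m → 3 s.f.; 0.24 N → 2 s.f.; 0.033344 mol → 5 s.f.
The fewest is 2 significant figures, from 0.24 N.

0.24 N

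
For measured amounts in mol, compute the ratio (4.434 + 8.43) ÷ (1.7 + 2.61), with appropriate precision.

4.434 + 8.43 = 12.864, limited to 2 d.p. → 4 s.f.; 1.7 + 2.61 = 4.31, limited to 1 d.p. → 2 s.f.
Carrying full precision, 12.864 ÷ 4.31 = 2.98468677494…; keep min(4, 2) = 2 s.f.
Rounded to 2 significant figures: 3.0.

3.0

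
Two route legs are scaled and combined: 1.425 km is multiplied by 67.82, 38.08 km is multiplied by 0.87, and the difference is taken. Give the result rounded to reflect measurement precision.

1.425 × 67.82 = 96.6435 → 96.64 km (4 s.f., last digit at the 10^-2 place).
38.08 × 0.87 = 33.1296 → 33 km (2 s.f., last digit at the 10^0 place).
Difference: 63.5139 km; keep the coarser place, 10^0.
Result: 64 km.

64 km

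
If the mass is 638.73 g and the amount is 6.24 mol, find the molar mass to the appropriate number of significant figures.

molar mass = 638.73 g ÷ 6.24 mol = 102.360576923… g/mol.
638.73 has 5 significant figures; 6.24 has 3.
Division/multiplication keeps the fewest: 3 significant figures.
Rounded: 1.02 × 10² g/mol.

1.02 × 10² g/mol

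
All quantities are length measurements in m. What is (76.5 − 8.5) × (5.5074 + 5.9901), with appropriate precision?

782 m²

76.5 − 8.5 = 68.0, limited to 1 d.p. → 3 s.f.; 5.5074 + 5.9901 = 11.4975, limited to 4 d.p. → 6 s.f.
Carrying full precision, 68.0 × 11.4975 = 781.83; keep min(3, 6) = 3 s.f.
Rounded to 3 significant figures: 782 m².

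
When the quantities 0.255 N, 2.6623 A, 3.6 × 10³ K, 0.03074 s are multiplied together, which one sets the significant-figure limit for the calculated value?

0.255 N → 3 s.f.; 2.6623 A → 5 s.f.; 3.6 × 10³ K → 2 s.f.; 0.03074 s → 4 s.f.
The fewest is 2 significant figures, from 3.6 × 10³ K.

3.6 × 10³ K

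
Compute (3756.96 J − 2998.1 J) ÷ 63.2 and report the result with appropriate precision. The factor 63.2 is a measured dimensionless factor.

12.0 J

3756.96 J − 2998.1 J = 758.86 J; the difference is limited to 1 decimal place (4 s.f.).
Carrying full precision, 758.86 ÷ 63.2 = 12.007278481… J; 63.2 has 3 s.f., so the result keeps min(4, 3) = 3 s.f.
Rounded to 3 significant figures: 12.0 J.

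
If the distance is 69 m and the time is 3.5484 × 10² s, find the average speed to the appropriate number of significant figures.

0.19 m/s

average speed = 69 m ÷ 3.5484 × 10² s = 0.19445383835… m/s.
69 has 2 significant figures; 3.5484 × 10² has 5.
Division/multiplication keeps the fewest: 2 significant figures.
Rounded: 0.19 m/s.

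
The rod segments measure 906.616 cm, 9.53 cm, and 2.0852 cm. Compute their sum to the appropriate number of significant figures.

906.616 cm + 9.53 cm + 2.0852 cm = 918.2312 cm.
Addition/subtraction keeps the fewest decimal places: 906.616 → 3 decimal places, 9.53 → 2 decimal places, 2.0852 → 4 decimal places; limit is 2.
Rounded to 2 decimal places: 918.23 cm.

918.23 cm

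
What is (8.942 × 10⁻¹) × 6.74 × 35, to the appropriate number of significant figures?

(8.942 × 10⁻¹) × 6.74 × 35 = 210.94178
Multiplication/division keeps the fewest significant figures: 8.942 × 10⁻¹ → 4 s.f., 6.74 → 3 s.f., 35 → 2 s.f.; limit is 2.
Rounded to 2 significant figures: 2.1 × 10².

2.1 × 10²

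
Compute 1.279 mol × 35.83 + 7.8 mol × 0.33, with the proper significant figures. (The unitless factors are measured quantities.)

1.279 × 35.83 = 45.82657 → 45.83 mol (4 s.f., last digit at the 10^-2 place).
7.8 × 0.33 = 2.574 → 2.6 mol (2 s.f., last digit at the 10^-1 place).
Sum: 48.40057 mol; keep the coarser place, 10^-1.
Result: 48.4 mol.

48.4 mol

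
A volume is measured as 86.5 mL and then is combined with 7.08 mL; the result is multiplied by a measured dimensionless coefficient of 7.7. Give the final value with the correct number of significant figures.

7.2 × 10² mL

86.5 mL + 7.08 mL = 93.58 mL; the sum is limited to 1 decimal place (3 s.f.).
Carrying full precision, 93.58 × 7.7 = 720.566 mL; 7.7 has 2 s.f., so the result keeps min(3, 2) = 2 s.f.
Rounded to 2 significant figures: 7.2 × 10² mL.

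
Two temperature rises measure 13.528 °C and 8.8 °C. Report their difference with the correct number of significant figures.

4.7 °C

13.528 °C − 8.8 °C = 4.728 °C.
Addition/subtraction keeps the fewest decimal places: 13.528 → 3 decimal places, 8.8 → 1 decimal place; limit is 1.
Rounded to 1 decimal place: 4.7 °C.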